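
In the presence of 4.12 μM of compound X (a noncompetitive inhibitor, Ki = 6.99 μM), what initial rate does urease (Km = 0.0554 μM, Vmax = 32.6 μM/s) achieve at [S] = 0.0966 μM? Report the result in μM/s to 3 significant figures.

13.0 μM/s

α = 1 + [I]/Ki = 1 + 4.12/6.99 = 1.589.
For a noncompetitive inhibitor, Vmax is reduced to Vmax/α while Km is unchanged: Km,app = 0.0554 μM, Vmax,app = 20.5 μM/s.
v = Vmax,app·[S]/(Km,app + [S]) = 20.5 × 0.0966/(0.0554 + 0.0966) = 13.0 μM/s.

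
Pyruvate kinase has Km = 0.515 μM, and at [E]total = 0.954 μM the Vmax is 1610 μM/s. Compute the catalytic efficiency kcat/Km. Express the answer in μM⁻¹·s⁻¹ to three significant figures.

3280 μM⁻¹·s⁻¹

kcat = Vmax/[E]total = 1610/0.954 = 1690 s⁻¹.
kcat/Km = 1690/0.515 = 3280 μM⁻¹·s⁻¹.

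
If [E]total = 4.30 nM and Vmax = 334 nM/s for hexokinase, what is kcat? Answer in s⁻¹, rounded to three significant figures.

kcat = Vmax/[E]total = 334 nM/s / 4.30 nM = 77.7 s⁻¹.

77.7 s⁻¹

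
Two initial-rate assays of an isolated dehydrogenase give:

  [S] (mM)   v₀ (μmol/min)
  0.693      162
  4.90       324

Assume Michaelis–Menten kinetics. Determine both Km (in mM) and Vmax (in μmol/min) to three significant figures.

In reciprocal form, 1/v = (Km/Vmax)·(1/[S]) + 1/Vmax. The two points give (1/[S], 1/v) = (1.443, 0.006173) and (0.2041, 0.003086).
Slope = (0.006173 − 0.003086)/(1.443 − 0.2041) = 0.002491; intercept = 0.006173 − 0.002491×1.443 = 0.002578.
Vmax = 1/intercept = 388 μmol/min; Km = slope × Vmax = 0.002491 × 388 = 0.966 mM.

Km = 0.966 mM; Vmax = 388 μmol/min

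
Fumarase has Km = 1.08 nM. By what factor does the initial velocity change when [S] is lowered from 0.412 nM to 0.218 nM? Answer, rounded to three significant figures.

Since Vmax cancels, v₂/v₁ = [S]₂(Km+[S]₁) / [S]₁(Km+[S]₂).
= 0.218×(1.08+0.412) / (0.412×(1.08+0.218)) = 0.3253/0.5348 = 0.608.

0.608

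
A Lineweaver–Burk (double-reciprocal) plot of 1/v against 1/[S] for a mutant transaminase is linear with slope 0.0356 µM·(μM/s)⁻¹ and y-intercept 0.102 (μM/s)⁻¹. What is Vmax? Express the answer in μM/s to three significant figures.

9.80 μM/s

The y-intercept of a Lineweaver–Burk plot equals 1/Vmax, so Vmax = 1/0.102 = 9.80 μM/s.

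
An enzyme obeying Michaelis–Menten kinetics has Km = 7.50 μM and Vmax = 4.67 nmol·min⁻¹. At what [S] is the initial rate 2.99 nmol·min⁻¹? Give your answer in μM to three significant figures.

The required fractional saturation is v/Vmax = 2.99/4.67 = 0.6403.
Then [S]/(Km+[S]) = 0.6403 ⇒ [S] = 7.50 × 0.6403/(1 − 0.6403) = 13.3 μM.

13.3 μM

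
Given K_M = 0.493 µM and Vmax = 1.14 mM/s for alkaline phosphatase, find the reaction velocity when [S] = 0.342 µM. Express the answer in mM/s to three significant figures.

0.467 mM/s

[S]/(Km+[S]) = 0.342/0.8350 = 0.4096, the fractional saturation.
v = 0.4096 × Vmax = 0.4096 × 1.14 = 0.467 mM/s.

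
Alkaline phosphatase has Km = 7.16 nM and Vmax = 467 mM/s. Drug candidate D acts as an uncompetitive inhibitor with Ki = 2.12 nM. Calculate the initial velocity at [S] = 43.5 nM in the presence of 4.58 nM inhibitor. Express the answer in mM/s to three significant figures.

140 mM/s

α = 1 + [I]/Ki = 1 + 4.58/2.12 = 3.160.
For an uncompetitive inhibitor, both parameters are divided by α, giving Vmax/α and Km/α: Km,app = 2.27 nM, Vmax,app = 148 mM/s.
v = Vmax,app·[S]/(Km,app + [S]) = 148 × 43.5/(2.27 + 43.5) = 140 mM/s.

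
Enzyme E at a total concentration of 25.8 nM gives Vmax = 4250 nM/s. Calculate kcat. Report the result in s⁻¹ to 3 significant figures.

kcat = Vmax/[E]total = 4250 nM/s / 25.8 nM = 165 s⁻¹.

165 s⁻¹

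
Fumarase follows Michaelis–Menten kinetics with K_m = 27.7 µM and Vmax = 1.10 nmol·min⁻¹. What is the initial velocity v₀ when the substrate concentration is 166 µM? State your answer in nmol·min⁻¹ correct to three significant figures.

v = Vmax·[S]/(Km + [S]) = 1.10 × 166 / (27.7 + 166)
  = 182.6 / 193.7 = 0.943 nmol·min⁻¹.

0.943 nmol·min⁻¹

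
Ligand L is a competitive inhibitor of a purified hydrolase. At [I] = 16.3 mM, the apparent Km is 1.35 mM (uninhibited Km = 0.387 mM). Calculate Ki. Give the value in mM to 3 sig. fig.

Competitive: Km,app = α·Km with α = 1 + [I]/Ki.
α = Km,app/Km = 1.35/0.387 = 3.488.
Since α = 1 + [I]/Ki, [I]/Ki = 3.488 − 1 = 2.488 and Ki = 16.3/2.488 = 6.55 mM.

6.55 mM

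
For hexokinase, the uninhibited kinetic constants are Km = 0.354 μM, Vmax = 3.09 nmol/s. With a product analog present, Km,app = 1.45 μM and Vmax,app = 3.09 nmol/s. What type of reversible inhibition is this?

competitive

Km increases (0.354 → 1.45 μM) while Vmax is unchanged — the hallmark of competitive inhibition.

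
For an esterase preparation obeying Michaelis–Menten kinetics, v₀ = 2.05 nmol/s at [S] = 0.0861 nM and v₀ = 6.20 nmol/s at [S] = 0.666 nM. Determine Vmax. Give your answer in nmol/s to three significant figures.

From v = Vmax[S]/(Km+[S]), each point gives Vmax = v(Km+[S])/[S].
Equating: 2.05(Km+0.0861)/0.0861 = 6.20(Km+0.666)/0.666.
23.81·Km + 2.05 = 9.309·Km + 6.20, so (23.81 − 9.309)·Km = 6.20 − 2.05.
Km = 4.150/14.50 = 0.286 nM; then Vmax = 2.05(0.286+0.0861)/0.0861 = 8.86 nmol/s.

8.86 nmol/s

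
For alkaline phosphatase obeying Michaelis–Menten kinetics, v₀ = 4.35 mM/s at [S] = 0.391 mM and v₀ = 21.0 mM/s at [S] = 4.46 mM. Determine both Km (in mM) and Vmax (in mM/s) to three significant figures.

From v = Vmax[S]/(Km+[S]), each point gives Vmax = v(Km+[S])/[S].
Equating: 4.35(Km+0.391)/0.391 = 21.0(Km+4.46)/4.46.
11.13·Km + 4.35 = 4.709·Km + 21.0, so (11.13 − 4.709)·Km = 21.0 − 4.35.
Km = 16.65/6.417 = 2.59 mM; then Vmax = 4.35(2.59+0.391)/0.391 = 33.2 mM/s.

Km = 2.59 mM; Vmax = 33.2 mM/s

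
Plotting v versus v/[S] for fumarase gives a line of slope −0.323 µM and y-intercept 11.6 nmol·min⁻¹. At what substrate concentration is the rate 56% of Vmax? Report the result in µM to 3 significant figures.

The Eadie–Hofstee slope gives Km = 0.323 µM (slope = −Km).
v/Vmax = [S]/(Km+[S]) = 0.56 ⇒ [S] = Km·0.56/(1−0.56) = 0.323 × 1.273 = 0.411 µM.

0.411 µM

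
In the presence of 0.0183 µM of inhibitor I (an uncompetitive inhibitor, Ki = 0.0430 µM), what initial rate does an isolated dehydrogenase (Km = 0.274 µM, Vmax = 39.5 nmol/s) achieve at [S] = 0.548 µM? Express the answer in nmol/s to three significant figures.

With α = 1 + [I]/Ki = 1 + 0.0183/0.0430 = 1.426, the uncompetitive rate law is v = (Vmax/α)·[S] / (Km/α + [S]).
v = (39.5/1.426)×0.548 / (0.274/1.426 + 0.548) = 15.18/0.7402 = 20.5 nmol/s.

20.5 nmol/s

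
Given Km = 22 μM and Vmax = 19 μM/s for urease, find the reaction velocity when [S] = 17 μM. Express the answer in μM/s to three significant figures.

v = Vmax·[S]/(Km + [S]) = 19 × 17 / (22 + 17)
  = 323.0 / 39.00 = 8.28 μM/s.

8.28 μM/s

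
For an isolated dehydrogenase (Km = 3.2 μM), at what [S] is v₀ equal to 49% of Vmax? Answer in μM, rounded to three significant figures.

v/Vmax = [S]/(Km+[S]) = 0.49, so [S] = Km·0.49/(1 − 0.49) = 3.2 × 0.9608.
[S] = 3.07 μM.

3.07 μM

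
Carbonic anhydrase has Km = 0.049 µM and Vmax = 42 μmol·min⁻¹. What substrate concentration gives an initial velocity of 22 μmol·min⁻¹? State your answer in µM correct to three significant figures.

0.0539 µM

The required fractional saturation is v/Vmax = 22/42 = 0.5238.
Then [S]/(Km+[S]) = 0.5238 ⇒ [S] = 0.049 × 0.5238/(1 − 0.5238) = 0.0539 µM.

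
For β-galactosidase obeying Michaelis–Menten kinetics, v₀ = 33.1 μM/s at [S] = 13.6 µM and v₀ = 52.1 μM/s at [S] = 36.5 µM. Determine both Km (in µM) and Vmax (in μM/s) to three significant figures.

From v = Vmax[S]/(Km+[S]), each point gives Vmax = v(Km+[S])/[S].
Equating: 33.1(Km+13.6)/13.6 = 52.1(Km+36.5)/36.5.
2.434·Km + 33.1 = 1.427·Km + 52.1, so (2.434 − 1.427)·Km = 52.1 − 33.1.
Km = 19.00/1.006 = 18.9 µM; then Vmax = 33.1(18.9+13.6)/13.6 = 79.0 μM/s.

Km = 18.9 µM; Vmax = 79.0 μM/s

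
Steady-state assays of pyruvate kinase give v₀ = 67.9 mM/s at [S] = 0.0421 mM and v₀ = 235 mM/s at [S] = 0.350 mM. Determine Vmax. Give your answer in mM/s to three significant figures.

354 mM/s

From v = Vmax[S]/(Km+[S]), each point gives Vmax = v(Km+[S])/[S].
Equating: 67.9(Km+0.0421)/0.0421 = 235(Km+0.350)/0.350.
1613·Km + 67.9 = 671.4·Km + 235, so (1613 − 671.4)·Km = 235 − 67.9.
Km = 167.1/941.4 = 0.178 mM; then Vmax = 67.9(0.178+0.0421)/0.0421 = 354 mM/s.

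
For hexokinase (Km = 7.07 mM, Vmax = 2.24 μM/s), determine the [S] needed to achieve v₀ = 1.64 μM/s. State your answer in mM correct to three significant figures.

19.3 mM

Rearranging v = Vmax[S]/(Km+[S]) gives [S] = Km·v/(Vmax − v).
[S] = 7.07 × 1.64 / (2.24 − 1.64) = 11.59/0.6000 = 19.3 mM.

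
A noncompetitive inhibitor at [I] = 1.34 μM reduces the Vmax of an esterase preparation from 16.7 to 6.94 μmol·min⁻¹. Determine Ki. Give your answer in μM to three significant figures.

Noncompetitive: Vmax,app = Vmax/α with α = 1 + [I]/Ki.
α = Vmax/Vmax,app = 16.7/6.94 = 2.406.
Ki = [I]/(α − 1) = 1.34/1.406 = 0.953 μM.

0.953 μM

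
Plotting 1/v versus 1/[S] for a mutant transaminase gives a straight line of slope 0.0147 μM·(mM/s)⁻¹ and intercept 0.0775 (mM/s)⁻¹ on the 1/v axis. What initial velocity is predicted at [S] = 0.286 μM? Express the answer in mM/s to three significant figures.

The y-intercept is 1/Vmax, so Vmax = 1/0.0775 = 12.9 mM/s.
The slope is Km/Vmax, so Km = 0.0147 × 12.9 = 0.190 μM.
Then v = 12.9 × 0.286/(0.190 + 0.286) = 7.76 mM/s.

7.76 mM/s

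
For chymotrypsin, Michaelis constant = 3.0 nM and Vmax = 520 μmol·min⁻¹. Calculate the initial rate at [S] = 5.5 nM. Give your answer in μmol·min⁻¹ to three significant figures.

336 μmol·min⁻¹

v = Vmax·[S]/(Km + [S]) = 520 × 5.5 / (3.0 + 5.5)
  = 2860 / 8.500 = 336 μmol·min⁻¹.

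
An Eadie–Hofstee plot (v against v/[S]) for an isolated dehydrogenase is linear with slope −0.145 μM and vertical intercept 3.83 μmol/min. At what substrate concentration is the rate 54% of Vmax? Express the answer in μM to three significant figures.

0.170 μM

The Eadie–Hofstee slope gives Km = 0.145 μM (slope = −Km).
v/Vmax = [S]/(Km+[S]) = 0.54 ⇒ [S] = Km·0.54/(1−0.54) = 0.145 × 1.174 = 0.170 μM.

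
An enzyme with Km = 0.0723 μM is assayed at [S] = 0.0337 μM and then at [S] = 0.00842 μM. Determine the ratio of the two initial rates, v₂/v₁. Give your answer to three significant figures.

Since Vmax cancels, v₂/v₁ = [S]₂(Km+[S]₁) / [S]₁(Km+[S]₂).
= 0.00842×(0.0723+0.0337) / (0.0337×(0.0723+0.00842)) = 0.0008925/0.002720 = 0.328.

0.328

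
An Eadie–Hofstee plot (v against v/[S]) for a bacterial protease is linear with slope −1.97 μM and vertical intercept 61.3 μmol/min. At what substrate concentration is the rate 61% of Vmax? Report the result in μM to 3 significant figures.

3.08 μM

The Eadie–Hofstee slope gives Km = 1.97 μM (slope = −Km).
v/Vmax = [S]/(Km+[S]) = 0.61 ⇒ [S] = Km·0.61/(1−0.61) = 1.97 × 1.564 = 3.08 μM.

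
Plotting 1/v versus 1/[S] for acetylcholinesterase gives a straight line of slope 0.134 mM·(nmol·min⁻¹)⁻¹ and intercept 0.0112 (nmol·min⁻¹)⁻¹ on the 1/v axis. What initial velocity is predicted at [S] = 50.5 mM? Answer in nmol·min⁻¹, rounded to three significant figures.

72.2 nmol·min⁻¹

The y-intercept is 1/Vmax, so Vmax = 1/0.0112 = 89.3 nmol·min⁻¹.
The slope is Km/Vmax, so Km = 0.134 × 89.3 = 12.0 mM.
Then v = 89.3 × 50.5/(12.0 + 50.5) = 72.2 nmol·min⁻¹.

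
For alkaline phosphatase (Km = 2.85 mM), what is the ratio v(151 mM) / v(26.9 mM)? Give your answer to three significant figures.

1.09

The fractional saturations are [S]/(Km+[S]) = 26.9/29.75 = 0.9042 and 151/153.8 = 0.9815.
v₂/v₁ is just their ratio: 0.9815/0.9042 = 1.09.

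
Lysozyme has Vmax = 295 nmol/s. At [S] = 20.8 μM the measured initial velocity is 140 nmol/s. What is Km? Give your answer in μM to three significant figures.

23.0 μM

From v = Vmax[S]/(Km+[S]), Km = [S](Vmax − v)/v.
Km = 20.8 × (295 − 140) / 140 = 3224/140 = 23.0 μM.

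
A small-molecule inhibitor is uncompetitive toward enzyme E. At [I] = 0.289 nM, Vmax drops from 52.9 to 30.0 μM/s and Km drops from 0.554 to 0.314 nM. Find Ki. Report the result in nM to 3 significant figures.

Uncompetitive: Vmax,app = Vmax/α (and Km,app = Km/α) with α = 1 + [I]/Ki.
α = Vmax/Vmax,app = 52.9/30.0 = 1.763.
Since α = 1 + [I]/Ki, [I]/Ki = 1.763 − 1 = 0.7633 and Ki = 0.289/0.7633 = 0.379 nM.

0.379 nM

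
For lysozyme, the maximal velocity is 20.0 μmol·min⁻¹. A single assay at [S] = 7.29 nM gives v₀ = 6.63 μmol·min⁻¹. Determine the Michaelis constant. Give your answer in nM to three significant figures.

From v = Vmax[S]/(Km+[S]), Km = [S](Vmax − v)/v.
Km = 7.29 × (20.0 − 6.63) / 6.63 = 97.47/6.63 = 14.7 nM.

14.7 nM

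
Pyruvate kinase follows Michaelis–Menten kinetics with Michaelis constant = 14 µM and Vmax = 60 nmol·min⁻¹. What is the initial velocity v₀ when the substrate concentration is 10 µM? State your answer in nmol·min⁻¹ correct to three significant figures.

v = Vmax·[S]/(Km + [S]) = 60 × 10 / (14 + 10)
  = 600.0 / 24.00 = 25.0 nmol·min⁻¹.

25.0 nmol·min⁻¹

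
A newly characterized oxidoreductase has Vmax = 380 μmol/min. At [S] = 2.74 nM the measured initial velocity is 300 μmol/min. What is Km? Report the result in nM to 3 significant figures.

0.731 nM

From v = Vmax[S]/(Km+[S]), Km = [S](Vmax − v)/v.
Km = 2.74 × (380 − 300) / 300 = 219.2/300 = 0.731 nM.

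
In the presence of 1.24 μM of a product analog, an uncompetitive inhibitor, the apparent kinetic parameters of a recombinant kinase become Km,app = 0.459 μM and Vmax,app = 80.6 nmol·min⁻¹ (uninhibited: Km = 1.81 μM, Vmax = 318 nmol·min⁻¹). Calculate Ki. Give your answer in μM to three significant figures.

Uncompetitive: Vmax,app = Vmax/α (and Km,app = Km/α) with α = 1 + [I]/Ki.
α = Vmax/Vmax,app = 318/80.6 = 3.945.
Ki = [I]/(α − 1) = 1.24/2.945 = 0.421 μM.

0.421 μM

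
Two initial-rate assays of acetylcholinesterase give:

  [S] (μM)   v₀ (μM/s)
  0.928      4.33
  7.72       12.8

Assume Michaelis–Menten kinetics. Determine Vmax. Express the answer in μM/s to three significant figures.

17.5 μM/s

From v = Vmax[S]/(Km+[S]), each point gives Vmax = v(Km+[S])/[S].
Equating: 4.33(Km+0.928)/0.928 = 12.8(Km+7.72)/7.72.
4.666·Km + 4.33 = 1.658·Km + 12.8, so (4.666 − 1.658)·Km = 12.8 − 4.33.
Km = 8.470/3.008 = 2.82 μM; then Vmax = 4.33(2.82+0.928)/0.928 = 17.5 μM/s.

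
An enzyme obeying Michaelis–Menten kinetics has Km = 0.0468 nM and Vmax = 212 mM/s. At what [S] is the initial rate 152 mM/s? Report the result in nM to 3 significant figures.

0.119 nM

The required fractional saturation is v/Vmax = 152/212 = 0.7170.
Then [S]/(Km+[S]) = 0.7170 ⇒ [S] = 0.0468 × 0.7170/(1 − 0.7170) = 0.119 nM.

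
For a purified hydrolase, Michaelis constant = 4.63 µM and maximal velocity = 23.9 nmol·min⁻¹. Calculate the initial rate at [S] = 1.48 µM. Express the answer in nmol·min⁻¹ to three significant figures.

[S]/(Km+[S]) = 1.48/6.110 = 0.2422, the fractional saturation.
v = 0.2422 × Vmax = 0.2422 × 23.9 = 5.79 nmol·min⁻¹.

5.79 nmol·min⁻¹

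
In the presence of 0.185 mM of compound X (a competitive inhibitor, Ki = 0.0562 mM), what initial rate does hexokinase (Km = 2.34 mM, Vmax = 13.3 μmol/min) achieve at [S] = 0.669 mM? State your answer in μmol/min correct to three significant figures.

0.831 μmol/min

With α = 1 + [I]/Ki = 1 + 0.185/0.0562 = 4.292, the competitive rate law is v = Vmax[S] / (αKm + [S]).
v = 13.3×0.669 / (4.292×2.34 + 0.669) = 8.898/10.71 = 0.831 μmol/min.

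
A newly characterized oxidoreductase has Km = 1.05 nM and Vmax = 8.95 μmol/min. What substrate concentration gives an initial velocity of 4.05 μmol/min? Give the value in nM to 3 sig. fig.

Rearranging v = Vmax[S]/(Km+[S]) gives [S] = Km·v/(Vmax − v).
[S] = 1.05 × 4.05 / (8.95 − 4.05) = 4.252/4.900 = 0.868 nM.

0.868 nM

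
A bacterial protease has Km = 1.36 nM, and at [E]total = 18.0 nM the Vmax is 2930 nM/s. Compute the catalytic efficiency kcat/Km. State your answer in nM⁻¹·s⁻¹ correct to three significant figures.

120 nM⁻¹·s⁻¹

kcat = Vmax/[E]total = 2930/18.0 = 163 s⁻¹.
kcat/Km = 163/1.36 = 120 nM⁻¹·s⁻¹.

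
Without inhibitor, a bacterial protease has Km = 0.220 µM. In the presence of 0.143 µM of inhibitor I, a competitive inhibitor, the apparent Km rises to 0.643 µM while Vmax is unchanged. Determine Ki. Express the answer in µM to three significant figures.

Competitive: Km,app = α·Km with α = 1 + [I]/Ki.
α = Km,app/Km = 0.643/0.220 = 2.923.
Ki = [I]/(α − 1) = 0.143/1.923 = 0.0744 µM.

0.0744 µM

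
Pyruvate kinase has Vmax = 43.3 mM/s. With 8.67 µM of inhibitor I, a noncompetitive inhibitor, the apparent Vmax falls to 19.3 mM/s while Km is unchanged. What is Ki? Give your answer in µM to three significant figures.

Noncompetitive: Vmax,app = Vmax/α with α = 1 + [I]/Ki.
α = Vmax/Vmax,app = 43.3/19.3 = 2.244.
Since α = 1 + [I]/Ki, [I]/Ki = 2.244 − 1 = 1.244 and Ki = 8.67/1.244 = 6.97 µM.

6.97 µM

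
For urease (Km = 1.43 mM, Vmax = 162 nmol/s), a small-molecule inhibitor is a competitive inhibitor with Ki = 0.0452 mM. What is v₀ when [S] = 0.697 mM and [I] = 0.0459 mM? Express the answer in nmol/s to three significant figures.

With α = 1 + [I]/Ki = 1 + 0.0459/0.0452 = 2.015, the competitive rate law is v = Vmax[S] / (αKm + [S]).
v = 162×0.697 / (2.015×1.43 + 0.697) = 112.9/3.579 = 31.5 nmol/s.

31.5 nmol/s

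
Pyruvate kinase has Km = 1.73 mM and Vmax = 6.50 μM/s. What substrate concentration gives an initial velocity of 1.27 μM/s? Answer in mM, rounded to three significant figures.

0.420 mM

The required fractional saturation is v/Vmax = 1.27/6.50 = 0.1954.
Then [S]/(Km+[S]) = 0.1954 ⇒ [S] = 1.73 × 0.1954/(1 − 0.1954) = 0.420 mM.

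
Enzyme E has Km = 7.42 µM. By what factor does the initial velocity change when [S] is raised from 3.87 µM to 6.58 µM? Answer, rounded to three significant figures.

1.37

The fractional saturations are [S]/(Km+[S]) = 3.87/11.29 = 0.3428 and 6.58/14.00 = 0.4700.
v₂/v₁ is just their ratio: 0.4700/0.3428 = 1.37.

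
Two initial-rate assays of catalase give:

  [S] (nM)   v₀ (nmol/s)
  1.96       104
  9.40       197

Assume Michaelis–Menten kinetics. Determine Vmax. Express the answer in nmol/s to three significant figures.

In reciprocal form, 1/v = (Km/Vmax)·(1/[S]) + 1/Vmax. The two points give (1/[S], 1/v) = (0.5102, 0.009615) and (0.1064, 0.005076).
Slope = (0.009615 − 0.005076)/(0.5102 − 0.1064) = 0.01124; intercept = 0.009615 − 0.01124×0.5102 = 0.003880.
Vmax = 1/intercept = 258 nmol/s; Km = slope × Vmax = 0.01124 × 258 = 2.90 nM.

258 nmol/s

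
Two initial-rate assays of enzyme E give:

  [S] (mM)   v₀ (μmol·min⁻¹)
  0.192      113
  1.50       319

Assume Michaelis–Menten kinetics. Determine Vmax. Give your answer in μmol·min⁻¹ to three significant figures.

In reciprocal form, 1/v = (Km/Vmax)·(1/[S]) + 1/Vmax. The two points give (1/[S], 1/v) = (5.208, 0.008850) and (0.6667, 0.003135).
Slope = (0.008850 − 0.003135)/(5.208 − 0.6667) = 0.001258; intercept = 0.008850 − 0.001258×5.208 = 0.002296.
Vmax = 1/intercept = 436 μmol·min⁻¹; Km = slope × Vmax = 0.001258 × 436 = 0.548 mM.

436 μmol·min⁻¹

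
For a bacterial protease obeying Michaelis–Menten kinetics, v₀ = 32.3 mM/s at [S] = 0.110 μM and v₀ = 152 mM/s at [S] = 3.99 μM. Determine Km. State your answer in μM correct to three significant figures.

0.468 μM

In reciprocal form, 1/v = (Km/Vmax)·(1/[S]) + 1/Vmax. The two points give (1/[S], 1/v) = (9.091, 0.03096) and (0.2506, 0.006579).
Slope = (0.03096 − 0.006579)/(9.091 − 0.2506) = 0.002758; intercept = 0.03096 − 0.002758×9.091 = 0.005888.
Vmax = 1/intercept = 170 mM/s; Km = slope × Vmax = 0.002758 × 170 = 0.468 μM.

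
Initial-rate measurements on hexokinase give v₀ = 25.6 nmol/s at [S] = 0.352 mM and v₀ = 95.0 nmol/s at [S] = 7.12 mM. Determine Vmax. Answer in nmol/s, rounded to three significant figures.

111 nmol/s

In reciprocal form, 1/v = (Km/Vmax)·(1/[S]) + 1/Vmax. The two points give (1/[S], 1/v) = (2.841, 0.03906) and (0.1404, 0.01053).
Slope = (0.03906 − 0.01053)/(2.841 − 0.1404) = 0.01057; intercept = 0.03906 − 0.01057×2.841 = 0.009042.
Vmax = 1/intercept = 111 nmol/s; Km = slope × Vmax = 0.01057 × 111 = 1.17 mM.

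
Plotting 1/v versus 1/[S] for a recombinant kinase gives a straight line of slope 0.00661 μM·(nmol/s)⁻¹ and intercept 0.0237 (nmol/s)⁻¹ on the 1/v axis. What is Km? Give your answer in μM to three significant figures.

y-intercept = 1/Vmax ⇒ Vmax = 42.2 nmol/s; slope = Km/Vmax ⇒ Km = slope × Vmax.
Km = 0.00661 × 42.2 = 0.279 μM.

0.279 μM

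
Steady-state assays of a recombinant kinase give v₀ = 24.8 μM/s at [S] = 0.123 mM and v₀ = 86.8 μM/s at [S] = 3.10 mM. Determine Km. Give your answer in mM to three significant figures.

0.357 mM

From v = Vmax[S]/(Km+[S]), each point gives Vmax = v(Km+[S])/[S].
Equating: 24.8(Km+0.123)/0.123 = 86.8(Km+3.10)/3.10.
201.6·Km + 24.8 = 28.00·Km + 86.8, so (201.6 − 28.00)·Km = 86.8 − 24.8.
Km = 62.00/173.6 = 0.357 mM; then Vmax = 24.8(0.357+0.123)/0.123 = 96.8 μM/s.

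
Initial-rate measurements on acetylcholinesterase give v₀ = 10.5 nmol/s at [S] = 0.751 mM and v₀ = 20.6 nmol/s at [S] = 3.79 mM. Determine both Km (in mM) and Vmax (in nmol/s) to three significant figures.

From v = Vmax[S]/(Km+[S]), each point gives Vmax = v(Km+[S])/[S].
Equating: 10.5(Km+0.751)/0.751 = 20.6(Km+3.79)/3.79.
13.98·Km + 10.5 = 5.435·Km + 20.6, so (13.98 − 5.435)·Km = 20.6 − 10.5.
Km = 10.10/8.546 = 1.18 mM; then Vmax = 10.5(1.18+0.751)/0.751 = 27.0 nmol/s.

Km = 1.18 mM; Vmax = 27.0 nmol/s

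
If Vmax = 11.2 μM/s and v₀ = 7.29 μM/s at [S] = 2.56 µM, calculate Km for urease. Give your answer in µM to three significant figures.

From v = Vmax[S]/(Km+[S]), Km = [S](Vmax − v)/v.
Km = 2.56 × (11.2 − 7.29) / 7.29 = 10.01/7.29 = 1.37 µM.

1.37 µM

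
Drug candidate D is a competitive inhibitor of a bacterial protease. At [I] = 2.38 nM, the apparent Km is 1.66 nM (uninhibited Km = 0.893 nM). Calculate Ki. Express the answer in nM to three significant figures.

2.77 nM

Competitive: Km,app = α·Km with α = 1 + [I]/Ki.
α = Km,app/Km = 1.66/0.893 = 1.859.
Since α = 1 + [I]/Ki, [I]/Ki = 1.859 − 1 = 0.8589 and Ki = 2.38/0.8589 = 2.77 nM.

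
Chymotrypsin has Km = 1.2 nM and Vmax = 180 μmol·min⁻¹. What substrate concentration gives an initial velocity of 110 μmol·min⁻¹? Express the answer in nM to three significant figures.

1.89 nM

Rearranging v = Vmax[S]/(Km+[S]) gives [S] = Km·v/(Vmax − v).
[S] = 1.2 × 110 / (180 − 110) = 132.0/70.00 = 1.89 nM.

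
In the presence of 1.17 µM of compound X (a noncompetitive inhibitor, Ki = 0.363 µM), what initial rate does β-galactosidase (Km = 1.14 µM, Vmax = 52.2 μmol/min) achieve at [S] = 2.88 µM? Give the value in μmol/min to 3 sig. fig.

α = 1 + [I]/Ki = 1 + 1.17/0.363 = 4.223.
For a noncompetitive inhibitor, Vmax is reduced to Vmax/α while Km is unchanged: Km,app = 1.14 µM, Vmax,app = 12.4 μmol/min.
v = Vmax,app·[S]/(Km,app + [S]) = 12.4 × 2.88/(1.14 + 2.88) = 8.86 μmol/min.

8.86 μmol/min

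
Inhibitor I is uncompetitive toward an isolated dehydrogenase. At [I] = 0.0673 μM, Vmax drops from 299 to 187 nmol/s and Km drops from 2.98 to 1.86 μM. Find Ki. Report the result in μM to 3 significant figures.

Uncompetitive: Vmax,app = Vmax/α (and Km,app = Km/α) with α = 1 + [I]/Ki.
α = Vmax/Vmax,app = 299/187 = 1.599.
Since α = 1 + [I]/Ki, [I]/Ki = 1.599 − 1 = 0.5989 and Ki = 0.0673/0.5989 = 0.112 μM.

0.112 μM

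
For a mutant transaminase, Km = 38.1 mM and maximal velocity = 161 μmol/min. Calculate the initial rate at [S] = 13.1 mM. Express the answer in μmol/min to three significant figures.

41.2 μmol/min

[S]/(Km+[S]) = 13.1/51.20 = 0.2559, the fractional saturation.
v = 0.2559 × Vmax = 0.2559 × 161 = 41.2 μmol/min.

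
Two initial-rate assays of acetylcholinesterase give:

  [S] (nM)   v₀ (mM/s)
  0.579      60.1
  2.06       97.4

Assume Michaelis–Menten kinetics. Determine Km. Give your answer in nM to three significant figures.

From v = Vmax[S]/(Km+[S]), each point gives Vmax = v(Km+[S])/[S].
Equating: 60.1(Km+0.579)/0.579 = 97.4(Km+2.06)/2.06.
103.8·Km + 60.1 = 47.28·Km + 97.4, so (103.8 − 47.28)·Km = 97.4 − 60.1.
Km = 37.30/56.52 = 0.660 nM; then Vmax = 60.1(0.660+0.579)/0.579 = 129 mM/s.

0.660 nM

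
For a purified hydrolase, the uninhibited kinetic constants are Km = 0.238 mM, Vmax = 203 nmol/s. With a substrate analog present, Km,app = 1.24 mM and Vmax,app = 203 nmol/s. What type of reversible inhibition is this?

Km increases (0.238 → 1.24 mM) while Vmax is unchanged — the hallmark of competitive inhibition.

competitive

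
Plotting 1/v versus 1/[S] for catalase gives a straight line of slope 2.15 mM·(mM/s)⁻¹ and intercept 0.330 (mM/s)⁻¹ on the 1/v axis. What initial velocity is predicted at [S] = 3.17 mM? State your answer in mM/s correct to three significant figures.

0.992 mM/s

The y-intercept is 1/Vmax, so Vmax = 1/0.330 = 3.03 mM/s.
The slope is Km/Vmax, so Km = 2.15 × 3.03 = 6.52 mM.
Then v = 3.03 × 3.17/(6.52 + 3.17) = 0.992 mM/s.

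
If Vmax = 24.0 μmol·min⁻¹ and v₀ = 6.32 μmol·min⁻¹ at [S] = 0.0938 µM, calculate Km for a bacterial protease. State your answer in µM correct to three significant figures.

0.262 µM

From v = Vmax[S]/(Km+[S]), Km = [S](Vmax − v)/v.
Km = 0.0938 × (24.0 − 6.32) / 6.32 = 1.658/6.32 = 0.262 µM.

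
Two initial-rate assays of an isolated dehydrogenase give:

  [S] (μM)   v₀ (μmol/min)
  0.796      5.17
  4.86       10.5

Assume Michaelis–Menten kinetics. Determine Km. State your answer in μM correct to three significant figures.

1.23 μM

From v = Vmax[S]/(Km+[S]), each point gives Vmax = v(Km+[S])/[S].
Equating: 5.17(Km+0.796)/0.796 = 10.5(Km+4.86)/4.86.
6.495·Km + 5.17 = 2.160·Km + 10.5, so (6.495 − 2.160)·Km = 10.5 − 5.17.
Km = 5.330/4.334 = 1.23 μM; then Vmax = 5.17(1.23+0.796)/0.796 = 13.2 μmol/min.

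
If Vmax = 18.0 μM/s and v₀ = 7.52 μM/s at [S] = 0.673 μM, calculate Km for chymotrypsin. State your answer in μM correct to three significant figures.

0.938 μM

v/Vmax = 7.52/18.0 = 0.4178 = [S]/(Km+[S]).
So Km + [S] = [S]/0.4178 = 1.611 μM, giving Km = 1.611 − 0.673 = 0.938 μM.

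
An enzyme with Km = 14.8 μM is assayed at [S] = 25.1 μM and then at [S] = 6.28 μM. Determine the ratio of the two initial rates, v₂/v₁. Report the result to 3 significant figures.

Since Vmax cancels, v₂/v₁ = [S]₂(Km+[S]₁) / [S]₁(Km+[S]₂).
= 6.28×(14.8+25.1) / (25.1×(14.8+6.28)) = 250.6/529.1 = 0.474.

0.474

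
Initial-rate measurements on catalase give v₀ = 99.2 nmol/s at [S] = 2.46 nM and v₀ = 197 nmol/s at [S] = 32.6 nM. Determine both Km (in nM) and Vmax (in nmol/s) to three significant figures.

In reciprocal form, 1/v = (Km/Vmax)·(1/[S]) + 1/Vmax. The two points give (1/[S], 1/v) = (0.4065, 0.01008) and (0.03067, 0.005076).
Slope = (0.01008 − 0.005076)/(0.4065 − 0.03067) = 0.01332; intercept = 0.01008 − 0.01332×0.4065 = 0.004668.
Vmax = 1/intercept = 214 nmol/s; Km = slope × Vmax = 0.01332 × 214 = 2.85 nM.

Km = 2.85 nM; Vmax = 214 nmol/s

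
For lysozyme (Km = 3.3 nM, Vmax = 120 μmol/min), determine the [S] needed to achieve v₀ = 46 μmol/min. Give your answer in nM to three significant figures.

The required fractional saturation is v/Vmax = 46/120 = 0.3833.
Then [S]/(Km+[S]) = 0.3833 ⇒ [S] = 3.3 × 0.3833/(1 − 0.3833) = 2.05 nM.

2.05 nM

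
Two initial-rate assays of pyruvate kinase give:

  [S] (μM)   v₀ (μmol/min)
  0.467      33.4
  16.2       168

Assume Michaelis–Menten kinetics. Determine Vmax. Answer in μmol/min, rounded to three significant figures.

191 μmol/min

From v = Vmax[S]/(Km+[S]), each point gives Vmax = v(Km+[S])/[S].
Equating: 33.4(Km+0.467)/0.467 = 168(Km+16.2)/16.2.
71.52·Km + 33.4 = 10.37·Km + 168, so (71.52 − 10.37)·Km = 168 − 33.4.
Km = 134.6/61.15 = 2.20 μM; then Vmax = 33.4(2.20+0.467)/0.467 = 191 μmol/min.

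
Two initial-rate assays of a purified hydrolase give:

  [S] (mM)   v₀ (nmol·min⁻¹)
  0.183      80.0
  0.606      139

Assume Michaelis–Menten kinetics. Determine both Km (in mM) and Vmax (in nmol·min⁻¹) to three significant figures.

Km = 0.284 mM; Vmax = 204 nmol·min⁻¹

From v = Vmax[S]/(Km+[S]), each point gives Vmax = v(Km+[S])/[S].
Equating: 80.0(Km+0.183)/0.183 = 139(Km+0.606)/0.606.
437.2·Km + 80.0 = 229.4·Km + 139, so (437.2 − 229.4)·Km = 139 − 80.0.
Km = 59.00/207.8 = 0.284 mM; then Vmax = 80.0(0.284+0.183)/0.183 = 204 nmol·min⁻¹.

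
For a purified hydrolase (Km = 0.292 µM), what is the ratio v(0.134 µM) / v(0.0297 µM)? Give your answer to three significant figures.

Since Vmax cancels, v₂/v₁ = [S]₂(Km+[S]₁) / [S]₁(Km+[S]₂).
= 0.134×(0.292+0.0297) / (0.0297×(0.292+0.134)) = 0.04311/0.01265 = 3.41.

3.41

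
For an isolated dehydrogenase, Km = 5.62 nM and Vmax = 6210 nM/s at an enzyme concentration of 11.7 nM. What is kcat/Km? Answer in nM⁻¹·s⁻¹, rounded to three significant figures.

kcat = Vmax/[E]total = 6210/11.7 = 531 s⁻¹.
kcat/Km = 531/5.62 = 94.4 nM⁻¹·s⁻¹.

94.4 nM⁻¹·s⁻¹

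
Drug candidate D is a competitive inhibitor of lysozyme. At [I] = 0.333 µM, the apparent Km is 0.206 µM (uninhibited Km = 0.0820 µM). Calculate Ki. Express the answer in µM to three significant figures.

0.220 µM

Competitive: Km,app = α·Km with α = 1 + [I]/Ki.
α = Km,app/Km = 0.206/0.0820 = 2.512.
Ki = [I]/(α − 1) = 0.333/1.512 = 0.220 µM.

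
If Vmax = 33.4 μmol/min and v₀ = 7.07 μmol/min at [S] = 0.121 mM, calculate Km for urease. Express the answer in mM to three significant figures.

0.451 mM

v/Vmax = 7.07/33.4 = 0.2117 = [S]/(Km+[S]).
So Km + [S] = [S]/0.2117 = 0.5716 mM, giving Km = 0.5716 − 0.121 = 0.451 mM.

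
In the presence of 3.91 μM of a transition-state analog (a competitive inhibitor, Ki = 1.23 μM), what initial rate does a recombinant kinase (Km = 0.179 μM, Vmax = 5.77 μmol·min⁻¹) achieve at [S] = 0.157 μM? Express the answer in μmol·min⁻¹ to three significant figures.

1.00 μmol·min⁻¹

α = 1 + [I]/Ki = 1 + 3.91/1.23 = 4.179.
For a competitive inhibitor, Vmax is unchanged and the apparent Km becomes α·Km: Km,app = 0.748 μM, Vmax,app = 5.77 μmol·min⁻¹.
v = Vmax,app·[S]/(Km,app + [S]) = 5.77 × 0.157/(0.748 + 0.157) = 1.00 μmol·min⁻¹.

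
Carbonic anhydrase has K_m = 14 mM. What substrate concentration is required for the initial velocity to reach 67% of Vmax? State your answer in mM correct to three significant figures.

28.4 mM

v/Vmax = [S]/(Km+[S]) = 0.67, so [S] = Km·0.67/(1 − 0.67) = 14 × 2.030.
[S] = 28.4 mM.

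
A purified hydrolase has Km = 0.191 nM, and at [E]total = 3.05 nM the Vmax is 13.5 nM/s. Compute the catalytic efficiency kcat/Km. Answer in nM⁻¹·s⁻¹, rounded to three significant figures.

23.2 nM⁻¹·s⁻¹

kcat = Vmax/[E]total = 13.5/3.05 = 4.43 s⁻¹.
kcat/Km = 4.43/0.191 = 23.2 nM⁻¹·s⁻¹.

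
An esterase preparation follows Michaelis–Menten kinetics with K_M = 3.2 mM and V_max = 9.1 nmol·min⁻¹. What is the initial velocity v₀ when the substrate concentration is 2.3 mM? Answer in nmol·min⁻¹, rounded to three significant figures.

[S]/(Km+[S]) = 2.3/5.500 = 0.4182, the fractional saturation.
v = 0.4182 × Vmax = 0.4182 × 9.1 = 3.81 nmol·min⁻¹.

3.81 nmol·min⁻¹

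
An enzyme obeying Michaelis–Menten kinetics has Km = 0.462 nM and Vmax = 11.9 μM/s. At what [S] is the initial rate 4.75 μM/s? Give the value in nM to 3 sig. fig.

0.307 nM

The required fractional saturation is v/Vmax = 4.75/11.9 = 0.3992.
Then [S]/(Km+[S]) = 0.3992 ⇒ [S] = 0.462 × 0.3992/(1 − 0.3992) = 0.307 nM.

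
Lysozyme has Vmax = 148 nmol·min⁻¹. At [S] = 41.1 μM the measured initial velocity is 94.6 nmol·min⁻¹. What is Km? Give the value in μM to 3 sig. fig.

v/Vmax = 94.6/148 = 0.6392 = [S]/(Km+[S]).
So Km + [S] = [S]/0.6392 = 64.30 μM, giving Km = 64.30 − 41.1 = 23.2 μM.

23.2 μM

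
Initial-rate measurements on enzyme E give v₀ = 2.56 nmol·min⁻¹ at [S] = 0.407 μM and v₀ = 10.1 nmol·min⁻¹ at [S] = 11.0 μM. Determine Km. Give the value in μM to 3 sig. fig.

1.40 μM

In reciprocal form, 1/v = (Km/Vmax)·(1/[S]) + 1/Vmax. The two points give (1/[S], 1/v) = (2.457, 0.3906) and (0.09091, 0.09901).
Slope = (0.3906 − 0.09901)/(2.457 − 0.09091) = 0.1232; intercept = 0.3906 − 0.1232×2.457 = 0.08781.
Vmax = 1/intercept = 11.4 nmol·min⁻¹; Km = slope × Vmax = 0.1232 × 11.4 = 1.40 μM.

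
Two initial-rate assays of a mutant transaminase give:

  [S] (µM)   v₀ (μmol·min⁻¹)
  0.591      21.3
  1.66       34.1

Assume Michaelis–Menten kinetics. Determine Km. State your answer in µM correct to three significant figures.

0.826 µM

From v = Vmax[S]/(Km+[S]), each point gives Vmax = v(Km+[S])/[S].
Equating: 21.3(Km+0.591)/0.591 = 34.1(Km+1.66)/1.66.
36.04·Km + 21.3 = 20.54·Km + 34.1, so (36.04 − 20.54)·Km = 34.1 − 21.3.
Km = 12.80/15.50 = 0.826 µM; then Vmax = 21.3(0.826+0.591)/0.591 = 51.1 μmol·min⁻¹.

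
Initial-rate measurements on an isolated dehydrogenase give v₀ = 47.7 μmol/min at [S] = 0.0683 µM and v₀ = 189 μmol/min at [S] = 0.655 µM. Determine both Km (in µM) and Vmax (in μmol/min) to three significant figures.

From v = Vmax[S]/(Km+[S]), each point gives Vmax = v(Km+[S])/[S].
Equating: 47.7(Km+0.0683)/0.0683 = 189(Km+0.655)/0.655.
698.4·Km + 47.7 = 288.5·Km + 189, so (698.4 − 288.5)·Km = 189 − 47.7.
Km = 141.3/409.8 = 0.345 µM; then Vmax = 47.7(0.345+0.0683)/0.0683 = 288 μmol/min.

Km = 0.345 µM; Vmax = 288 μmol/min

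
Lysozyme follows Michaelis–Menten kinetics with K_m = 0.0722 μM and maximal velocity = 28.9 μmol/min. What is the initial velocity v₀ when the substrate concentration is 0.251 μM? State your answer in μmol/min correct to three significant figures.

v = Vmax·[S]/(Km + [S]) = 28.9 × 0.251 / (0.0722 + 0.251)
  = 7.254 / 0.3232 = 22.4 μmol/min.

22.4 μmol/min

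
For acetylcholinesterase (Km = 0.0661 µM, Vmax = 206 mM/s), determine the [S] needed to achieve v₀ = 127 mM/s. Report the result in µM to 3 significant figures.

Rearranging v = Vmax[S]/(Km+[S]) gives [S] = Km·v/(Vmax − v).
[S] = 0.0661 × 127 / (206 − 127) = 8.395/79.00 = 0.106 µM.

0.106 µM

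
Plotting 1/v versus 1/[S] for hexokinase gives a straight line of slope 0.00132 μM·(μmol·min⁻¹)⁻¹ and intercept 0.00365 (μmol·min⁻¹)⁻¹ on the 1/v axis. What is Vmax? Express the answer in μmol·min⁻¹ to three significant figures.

274 μmol·min⁻¹

The y-intercept of a Lineweaver–Burk plot equals 1/Vmax, so Vmax = 1/0.00365 = 274 μmol·min⁻¹.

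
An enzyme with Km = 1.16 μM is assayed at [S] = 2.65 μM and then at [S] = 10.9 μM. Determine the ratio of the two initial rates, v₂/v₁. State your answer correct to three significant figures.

1.30

The fractional saturations are [S]/(Km+[S]) = 2.65/3.810 = 0.6955 and 10.9/12.06 = 0.9038.
v₂/v₁ is just their ratio: 0.9038/0.6955 = 1.30.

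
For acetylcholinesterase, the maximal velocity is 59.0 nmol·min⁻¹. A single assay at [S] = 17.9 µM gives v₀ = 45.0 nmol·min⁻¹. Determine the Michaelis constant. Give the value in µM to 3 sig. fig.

v/Vmax = 45.0/59.0 = 0.7627 = [S]/(Km+[S]).
So Km + [S] = [S]/0.7627 = 23.47 µM, giving Km = 23.47 − 17.9 = 5.57 µM.

5.57 µM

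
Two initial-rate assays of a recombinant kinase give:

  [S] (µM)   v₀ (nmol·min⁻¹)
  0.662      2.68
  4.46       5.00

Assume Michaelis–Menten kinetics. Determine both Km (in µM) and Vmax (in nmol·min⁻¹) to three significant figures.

Km = 0.793 µM; Vmax = 5.89 nmol·min⁻¹

From v = Vmax[S]/(Km+[S]), each point gives Vmax = v(Km+[S])/[S].
Equating: 2.68(Km+0.662)/0.662 = 5.00(Km+4.46)/4.46.
4.048·Km + 2.68 = 1.121·Km + 5.00, so (4.048 − 1.121)·Km = 5.00 − 2.68.
Km = 2.320/2.927 = 0.793 µM; then Vmax = 2.68(0.793+0.662)/0.662 = 5.89 nmol·min⁻¹.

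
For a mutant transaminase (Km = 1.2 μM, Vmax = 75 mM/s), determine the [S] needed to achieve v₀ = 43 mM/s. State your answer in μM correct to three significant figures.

1.61 μM

Rearranging v = Vmax[S]/(Km+[S]) gives [S] = Km·v/(Vmax − v).
[S] = 1.2 × 43 / (75 − 43) = 51.60/32.00 = 1.61 μM.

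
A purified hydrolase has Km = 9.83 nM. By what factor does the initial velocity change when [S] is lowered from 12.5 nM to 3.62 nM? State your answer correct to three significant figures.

The fractional saturations are [S]/(Km+[S]) = 12.5/22.33 = 0.5598 and 3.62/13.45 = 0.2691.
v₂/v₁ is just their ratio: 0.2691/0.5598 = 0.481.

0.481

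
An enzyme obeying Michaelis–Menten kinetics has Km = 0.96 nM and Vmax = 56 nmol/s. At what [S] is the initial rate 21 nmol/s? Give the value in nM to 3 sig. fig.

Rearranging v = Vmax[S]/(Km+[S]) gives [S] = Km·v/(Vmax − v).
[S] = 0.96 × 21 / (56 − 21) = 20.16/35.00 = 0.576 nM.

0.576 nM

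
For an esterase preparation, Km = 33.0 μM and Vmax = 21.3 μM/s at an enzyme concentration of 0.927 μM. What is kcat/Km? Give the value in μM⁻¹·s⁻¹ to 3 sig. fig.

0.696 μM⁻¹·s⁻¹

kcat = Vmax/[E]total = 21.3/0.927 = 23.0 s⁻¹.
kcat/Km = 23.0/33.0 = 0.696 μM⁻¹·s⁻¹.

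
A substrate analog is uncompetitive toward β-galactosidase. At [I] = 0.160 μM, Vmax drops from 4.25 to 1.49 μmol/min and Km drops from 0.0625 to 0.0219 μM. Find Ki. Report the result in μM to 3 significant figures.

0.0864 μM

Uncompetitive: Vmax,app = Vmax/α (and Km,app = Km/α) with α = 1 + [I]/Ki.
α = Vmax/Vmax,app = 4.25/1.49 = 2.852.
Since α = 1 + [I]/Ki, [I]/Ki = 2.852 − 1 = 1.852 and Ki = 0.160/1.852 = 0.0864 μM.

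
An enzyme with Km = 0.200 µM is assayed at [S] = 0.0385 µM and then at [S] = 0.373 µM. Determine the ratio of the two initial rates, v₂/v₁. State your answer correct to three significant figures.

4.03

The fractional saturations are [S]/(Km+[S]) = 0.0385/0.2385 = 0.1614 and 0.373/0.5730 = 0.6510.
v₂/v₁ is just their ratio: 0.6510/0.1614 = 4.03.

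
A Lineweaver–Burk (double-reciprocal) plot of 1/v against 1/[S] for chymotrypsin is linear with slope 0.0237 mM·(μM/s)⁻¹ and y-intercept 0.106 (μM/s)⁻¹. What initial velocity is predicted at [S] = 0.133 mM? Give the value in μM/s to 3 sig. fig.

The y-intercept is 1/Vmax, so Vmax = 1/0.106 = 9.43 μM/s.
The slope is Km/Vmax, so Km = 0.0237 × 9.43 = 0.224 mM.
Then v = 9.43 × 0.133/(0.224 + 0.133) = 3.52 μM/s.

3.52 μM/s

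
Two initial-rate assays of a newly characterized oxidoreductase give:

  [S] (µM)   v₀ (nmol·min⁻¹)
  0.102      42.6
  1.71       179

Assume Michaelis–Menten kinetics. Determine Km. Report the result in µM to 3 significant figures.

0.436 µM

In reciprocal form, 1/v = (Km/Vmax)·(1/[S]) + 1/Vmax. The two points give (1/[S], 1/v) = (9.804, 0.02347) and (0.5848, 0.005587).
Slope = (0.02347 − 0.005587)/(9.804 − 0.5848) = 0.001940; intercept = 0.02347 − 0.001940×9.804 = 0.004452.
Vmax = 1/intercept = 225 nmol·min⁻¹; Km = slope × Vmax = 0.001940 × 225 = 0.436 µM.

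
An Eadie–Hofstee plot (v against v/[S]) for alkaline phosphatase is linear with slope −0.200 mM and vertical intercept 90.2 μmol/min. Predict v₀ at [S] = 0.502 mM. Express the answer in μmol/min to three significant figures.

64.5 μmol/min

In the Eadie–Hofstee form v = Vmax − Km·(v/[S]), the slope is −Km and the intercept is Vmax, so Km = 0.200 mM and Vmax = 90.2 μmol/min.
v = 90.2 × 0.502/(0.200 + 0.502) = 64.5 μmol/min.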